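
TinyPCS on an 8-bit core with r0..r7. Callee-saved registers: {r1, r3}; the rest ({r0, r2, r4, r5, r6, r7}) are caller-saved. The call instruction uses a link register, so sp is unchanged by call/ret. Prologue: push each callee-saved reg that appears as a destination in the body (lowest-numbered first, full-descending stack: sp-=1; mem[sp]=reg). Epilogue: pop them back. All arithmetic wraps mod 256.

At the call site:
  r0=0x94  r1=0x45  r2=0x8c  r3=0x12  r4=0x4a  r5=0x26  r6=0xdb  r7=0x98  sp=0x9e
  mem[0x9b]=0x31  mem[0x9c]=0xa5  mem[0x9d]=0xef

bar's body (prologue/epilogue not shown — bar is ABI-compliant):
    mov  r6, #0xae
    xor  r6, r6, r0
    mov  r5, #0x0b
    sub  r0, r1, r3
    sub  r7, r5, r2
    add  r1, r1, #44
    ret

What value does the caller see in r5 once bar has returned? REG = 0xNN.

REG = 0x0b

prologue: push r1 -> mem[0x9d]=0x45, sp=0x9d
body[0] mov  r6, #0xae -> r6=0xae
body[1] xor  r6, r6, r0 -> r6=0x3a
body[2] mov  r5, #0x0b -> r5=0x0b
body[3] sub  r0, r1, r3 -> r0=0x33
body[4] sub  r7, r5, r2 -> r7=0x7f
body[5] add  r1, r1, #44 -> r1=0x71
epilogue: pop r1=0x45, sp=0x9e
r5 is caller-saved -> body value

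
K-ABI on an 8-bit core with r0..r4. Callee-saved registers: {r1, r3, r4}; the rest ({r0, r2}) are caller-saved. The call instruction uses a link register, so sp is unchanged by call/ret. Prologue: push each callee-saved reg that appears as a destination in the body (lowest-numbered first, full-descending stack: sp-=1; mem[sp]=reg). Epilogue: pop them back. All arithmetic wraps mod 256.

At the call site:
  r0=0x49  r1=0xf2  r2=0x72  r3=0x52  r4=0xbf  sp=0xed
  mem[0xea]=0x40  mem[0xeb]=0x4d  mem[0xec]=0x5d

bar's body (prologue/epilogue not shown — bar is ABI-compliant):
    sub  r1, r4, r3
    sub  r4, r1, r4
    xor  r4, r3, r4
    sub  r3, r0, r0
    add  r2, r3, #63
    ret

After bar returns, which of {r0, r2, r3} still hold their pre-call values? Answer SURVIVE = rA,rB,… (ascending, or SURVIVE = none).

prologue: push r1 → mem[0xec]=0xf2, sp=0xec
prologue: push r3 → mem[0xeb]=0x52, sp=0xeb
prologue: push r4 → mem[0xea]=0xbf, sp=0xea
body[0] sub  r1, r4, r3 → r1=0x6d
body[1] sub  r4, r1, r4 → r4=0xae
body[2] xor  r4, r3, r4 → r4=0xfc
body[3] sub  r3, r0, r0 → r3=0x00
body[4] add  r2, r3, #63 → r2=0x3f
epilogue: pop r4=0xbf, sp=0xeb
epilogue: pop r3=0x52, sp=0xec
epilogue: pop r1=0xf2, sp=0xed
r0: caller-saved, written=False
r2: caller-saved, written=True
r3: callee-saved, written=True

SURVIVE = r0,r3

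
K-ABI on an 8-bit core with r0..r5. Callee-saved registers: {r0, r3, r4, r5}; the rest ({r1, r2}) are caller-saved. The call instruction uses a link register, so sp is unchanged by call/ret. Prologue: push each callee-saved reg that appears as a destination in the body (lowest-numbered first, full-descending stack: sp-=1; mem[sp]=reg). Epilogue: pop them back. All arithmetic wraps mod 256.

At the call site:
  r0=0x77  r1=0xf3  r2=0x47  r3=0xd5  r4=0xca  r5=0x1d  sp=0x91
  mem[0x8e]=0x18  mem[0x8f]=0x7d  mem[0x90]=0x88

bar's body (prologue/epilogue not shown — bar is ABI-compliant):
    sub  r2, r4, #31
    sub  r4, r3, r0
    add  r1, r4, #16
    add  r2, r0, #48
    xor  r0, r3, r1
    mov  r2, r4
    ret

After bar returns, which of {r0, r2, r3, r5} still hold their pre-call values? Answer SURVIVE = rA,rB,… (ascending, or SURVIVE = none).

prologue: push r0 → mem[0x90]=0x77, sp=0x90
prologue: push r4 → mem[0x8f]=0xca, sp=0x8f
body[0] sub  r2, r4, #31 → r2=0xab
body[1] sub  r4, r3, r0 → r4=0x5e
body[2] add  r1, r4, #16 → r1=0x6e
body[3] add  r2, r0, #48 → r2=0xa7
body[4] xor  r0, r3, r1 → r0=0xbb
body[5] mov  r2, r4 → r2=0x5e
epilogue: pop r4=0xca, sp=0x90
epilogue: pop r0=0x77, sp=0x91
r0: callee-saved, written=True
r2: caller-saved, written=True
r3: callee-saved, written=False
r5: callee-saved, written=False

SURVIVE = r0,r3,r5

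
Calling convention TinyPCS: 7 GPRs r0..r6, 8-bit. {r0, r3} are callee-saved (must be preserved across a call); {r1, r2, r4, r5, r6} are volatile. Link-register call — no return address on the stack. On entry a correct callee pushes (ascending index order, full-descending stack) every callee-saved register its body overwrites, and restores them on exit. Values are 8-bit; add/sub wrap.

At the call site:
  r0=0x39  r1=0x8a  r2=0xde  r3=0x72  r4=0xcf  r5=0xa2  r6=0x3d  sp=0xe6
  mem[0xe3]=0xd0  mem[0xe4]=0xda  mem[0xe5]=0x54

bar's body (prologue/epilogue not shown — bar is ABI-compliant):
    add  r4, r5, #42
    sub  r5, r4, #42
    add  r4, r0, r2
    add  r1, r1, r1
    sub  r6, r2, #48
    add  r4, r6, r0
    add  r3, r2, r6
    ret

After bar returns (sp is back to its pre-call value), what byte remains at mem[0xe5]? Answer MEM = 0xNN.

prologue: push r3 -> mem[0xe5]=0x72, sp=0xe5
body[0] add  r4, r5, #42 -> r4=0xcc
body[1] sub  r5, r4, #42 -> r5=0xa2
body[2] add  r4, r0, r2 -> r4=0x17
body[3] add  r1, r1, r1 -> r1=0x14
body[4] sub  r6, r2, #48 -> r6=0xae
body[5] add  r4, r6, r0 -> r4=0xe7
body[6] add  r3, r2, r6 -> r3=0x8c
epilogue: pop r3=0x72, sp=0xe6
prologue pushed ['r3'] at ['0xe5']

MEM = 0x72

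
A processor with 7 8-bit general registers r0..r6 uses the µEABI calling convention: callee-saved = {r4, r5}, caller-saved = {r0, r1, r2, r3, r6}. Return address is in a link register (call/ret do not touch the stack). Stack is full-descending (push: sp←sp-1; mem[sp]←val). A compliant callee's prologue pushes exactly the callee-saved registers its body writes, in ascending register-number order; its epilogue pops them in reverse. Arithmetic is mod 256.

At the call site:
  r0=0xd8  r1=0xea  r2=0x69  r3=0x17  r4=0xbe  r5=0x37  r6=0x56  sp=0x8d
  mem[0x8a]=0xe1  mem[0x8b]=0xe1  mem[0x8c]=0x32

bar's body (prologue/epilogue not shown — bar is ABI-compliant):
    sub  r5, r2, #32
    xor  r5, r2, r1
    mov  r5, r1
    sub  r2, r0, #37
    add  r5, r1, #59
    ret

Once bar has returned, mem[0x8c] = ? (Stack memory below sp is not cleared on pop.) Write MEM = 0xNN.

MEM = 0x37

prologue: push r5 -> mem[0x8c]=0x37, sp=0x8c
body[0] sub  r5, r2, #32 -> r5=0x49
body[1] xor  r5, r2, r1 -> r5=0x83
body[2] mov  r5, r1 -> r5=0xea
body[3] sub  r2, r0, #37 -> r2=0xb3
body[4] add  r5, r1, #59 -> r5=0x25
epilogue: pop r5=0x37, sp=0x8d
prologue pushed ['r5'] at ['0x8c']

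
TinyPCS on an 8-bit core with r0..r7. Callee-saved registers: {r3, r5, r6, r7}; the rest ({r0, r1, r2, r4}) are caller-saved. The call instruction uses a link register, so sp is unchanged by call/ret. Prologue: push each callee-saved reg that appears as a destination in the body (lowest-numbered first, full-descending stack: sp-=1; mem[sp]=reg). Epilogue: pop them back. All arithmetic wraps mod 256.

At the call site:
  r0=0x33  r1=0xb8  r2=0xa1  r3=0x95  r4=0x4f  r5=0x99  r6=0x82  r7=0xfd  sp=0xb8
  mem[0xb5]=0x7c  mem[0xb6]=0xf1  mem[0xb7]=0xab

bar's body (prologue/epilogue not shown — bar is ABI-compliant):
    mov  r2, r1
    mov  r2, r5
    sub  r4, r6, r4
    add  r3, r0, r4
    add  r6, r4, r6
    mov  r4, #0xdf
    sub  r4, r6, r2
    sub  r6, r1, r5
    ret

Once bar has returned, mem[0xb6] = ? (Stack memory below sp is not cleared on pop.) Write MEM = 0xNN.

prologue: push r3 -> mem[0xb7]=0x95, sp=0xb7
prologue: push r6 -> mem[0xb6]=0x82, sp=0xb6
body[0] mov  r2, r1 -> r2=0xb8
body[1] mov  r2, r5 -> r2=0x99
body[2] sub  r4, r6, r4 -> r4=0x33
body[3] add  r3, r0, r4 -> r3=0x66
body[4] add  r6, r4, r6 -> r6=0xb5
body[5] mov  r4, #0xdf -> r4=0xdf
body[6] sub  r4, r6, r2 -> r4=0x1c
body[7] sub  r6, r1, r5 -> r6=0x1f
epilogue: pop r6=0x82, sp=0xb7
epilogue: pop r3=0x95, sp=0xb8
prologue pushed ['r3', 'r6'] at ['0xb7', '0xb6']

MEM = 0x82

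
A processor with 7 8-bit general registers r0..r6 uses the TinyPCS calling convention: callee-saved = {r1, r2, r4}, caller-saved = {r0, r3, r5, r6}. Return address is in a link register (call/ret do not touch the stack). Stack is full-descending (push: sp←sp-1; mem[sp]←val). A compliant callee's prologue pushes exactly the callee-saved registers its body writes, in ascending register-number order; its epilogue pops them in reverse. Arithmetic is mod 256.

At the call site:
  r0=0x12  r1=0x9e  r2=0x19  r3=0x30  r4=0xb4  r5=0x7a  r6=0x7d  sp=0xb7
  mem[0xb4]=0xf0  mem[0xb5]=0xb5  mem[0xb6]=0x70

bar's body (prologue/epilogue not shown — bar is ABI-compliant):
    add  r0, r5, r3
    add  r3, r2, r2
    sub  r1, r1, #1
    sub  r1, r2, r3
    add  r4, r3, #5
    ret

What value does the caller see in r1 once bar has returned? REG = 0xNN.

prologue: push r1 -> mem[0xb6]=0x9e, sp=0xb6
prologue: push r4 -> mem[0xb5]=0xb4, sp=0xb5
body[0] add  r0, r5, r3 -> r0=0xaa
body[1] add  r3, r2, r2 -> r3=0x32
body[2] sub  r1, r1, #1 -> r1=0x9d
body[3] sub  r1, r2, r3 -> r1=0xe7
body[4] add  r4, r3, #5 -> r4=0x37
epilogue: pop r4=0xb4, sp=0xb6
epilogue: pop r1=0x9e, sp=0xb7
r1 is callee-saved -> restored

REG = 0x9e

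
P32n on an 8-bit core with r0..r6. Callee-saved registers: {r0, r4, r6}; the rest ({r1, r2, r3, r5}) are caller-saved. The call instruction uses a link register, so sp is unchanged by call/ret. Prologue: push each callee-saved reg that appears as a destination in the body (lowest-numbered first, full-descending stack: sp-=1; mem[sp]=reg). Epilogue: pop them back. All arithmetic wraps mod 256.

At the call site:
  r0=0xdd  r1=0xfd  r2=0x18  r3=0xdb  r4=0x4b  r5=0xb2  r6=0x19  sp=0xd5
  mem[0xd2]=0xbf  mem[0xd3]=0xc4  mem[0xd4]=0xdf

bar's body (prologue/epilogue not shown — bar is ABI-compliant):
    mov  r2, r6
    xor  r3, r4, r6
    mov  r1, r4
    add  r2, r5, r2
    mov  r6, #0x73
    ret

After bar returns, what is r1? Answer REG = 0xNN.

REG = 0x4b

prologue: push r6 -> mem[0xd4]=0x19, sp=0xd4
body[0] mov  r2, r6 -> r2=0x19
body[1] xor  r3, r4, r6 -> r3=0x52
body[2] mov  r1, r4 -> r1=0x4b
body[3] add  r2, r5, r2 -> r2=0xcb
body[4] mov  r6, #0x73 -> r6=0x73
epilogue: pop r6=0x19, sp=0xd5
r1 is caller-saved -> body value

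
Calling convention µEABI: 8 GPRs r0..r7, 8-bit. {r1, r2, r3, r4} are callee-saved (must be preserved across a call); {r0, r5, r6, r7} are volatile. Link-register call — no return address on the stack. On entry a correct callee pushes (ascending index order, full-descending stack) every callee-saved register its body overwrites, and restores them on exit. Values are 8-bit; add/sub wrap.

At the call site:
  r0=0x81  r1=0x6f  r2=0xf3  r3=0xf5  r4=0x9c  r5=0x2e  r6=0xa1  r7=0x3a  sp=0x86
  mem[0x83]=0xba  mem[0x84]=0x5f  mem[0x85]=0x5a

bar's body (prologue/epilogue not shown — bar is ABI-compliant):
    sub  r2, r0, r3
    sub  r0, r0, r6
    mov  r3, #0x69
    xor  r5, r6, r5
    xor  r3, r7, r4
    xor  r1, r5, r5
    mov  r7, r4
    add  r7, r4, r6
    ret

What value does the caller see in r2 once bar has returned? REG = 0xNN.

prologue: push r1 -> mem[0x85]=0x6f, sp=0x85
prologue: push r2 -> mem[0x84]=0xf3, sp=0x84
prologue: push r3 -> mem[0x83]=0xf5, sp=0x83
body[0] sub  r2, r0, r3 -> r2=0x8c
body[1] sub  r0, r0, r6 -> r0=0xe0
body[2] mov  r3, #0x69 -> r3=0x69
body[3] xor  r5, r6, r5 -> r5=0x8f
body[4] xor  r3, r7, r4 -> r3=0xa6
body[5] xor  r1, r5, r5 -> r1=0x00
body[6] mov  r7, r4 -> r7=0x9c
body[7] add  r7, r4, r6 -> r7=0x3d
epilogue: pop r3=0xf5, sp=0x84
epilogue: pop r2=0xf3, sp=0x85
epilogue: pop r1=0x6f, sp=0x86
r2 is callee-saved -> restored

REG = 0xf3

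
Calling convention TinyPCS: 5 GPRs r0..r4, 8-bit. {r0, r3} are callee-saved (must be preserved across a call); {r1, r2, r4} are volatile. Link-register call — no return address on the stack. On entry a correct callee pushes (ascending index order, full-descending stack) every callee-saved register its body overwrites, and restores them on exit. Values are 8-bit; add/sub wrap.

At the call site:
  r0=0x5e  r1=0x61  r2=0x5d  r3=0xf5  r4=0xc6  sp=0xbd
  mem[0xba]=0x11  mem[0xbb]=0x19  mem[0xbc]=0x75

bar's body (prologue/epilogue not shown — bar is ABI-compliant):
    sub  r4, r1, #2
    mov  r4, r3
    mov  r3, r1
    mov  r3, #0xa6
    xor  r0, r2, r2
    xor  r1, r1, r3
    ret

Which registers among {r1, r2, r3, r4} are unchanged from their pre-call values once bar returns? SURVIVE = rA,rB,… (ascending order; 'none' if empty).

SURVIVE = r2,r3

prologue: push r0 → mem[0xbc]=0x5e, sp=0xbc
prologue: push r3 → mem[0xbb]=0xf5, sp=0xbb
body[0] sub  r4, r1, #2 → r4=0x5f
body[1] mov  r4, r3 → r4=0xf5
body[2] mov  r3, r1 → r3=0x61
body[3] mov  r3, #0xa6 → r3=0xa6
body[4] xor  r0, r2, r2 → r0=0x00
body[5] xor  r1, r1, r3 → r1=0xc7
epilogue: pop r3=0xf5, sp=0xbc
epilogue: pop r0=0x5e, sp=0xbd
r1: caller-saved, written=True
r2: caller-saved, written=False
r3: callee-saved, written=True
r4: caller-saved, written=True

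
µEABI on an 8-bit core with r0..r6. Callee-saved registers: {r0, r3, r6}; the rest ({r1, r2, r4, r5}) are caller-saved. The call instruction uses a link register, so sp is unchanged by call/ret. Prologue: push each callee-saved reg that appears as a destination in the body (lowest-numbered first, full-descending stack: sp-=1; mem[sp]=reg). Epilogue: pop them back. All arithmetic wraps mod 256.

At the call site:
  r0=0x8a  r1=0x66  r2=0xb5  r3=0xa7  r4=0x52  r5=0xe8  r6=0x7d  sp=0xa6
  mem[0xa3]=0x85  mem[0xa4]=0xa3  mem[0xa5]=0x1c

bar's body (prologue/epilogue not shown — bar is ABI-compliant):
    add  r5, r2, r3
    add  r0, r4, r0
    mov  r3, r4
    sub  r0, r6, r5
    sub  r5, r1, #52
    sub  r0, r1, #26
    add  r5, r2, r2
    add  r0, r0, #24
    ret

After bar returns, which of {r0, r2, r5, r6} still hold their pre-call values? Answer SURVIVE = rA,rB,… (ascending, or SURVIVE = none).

prologue: push r0 -> mem[0xa5]=0x8a, sp=0xa5
prologue: push r3 -> mem[0xa4]=0xa7, sp=0xa4
body[0] add  r5, r2, r3 -> r5=0x5c
body[1] add  r0, r4, r0 -> r0=0xdc
body[2] mov  r3, r4 -> r3=0x52
body[3] sub  r0, r6, r5 -> r0=0x21
body[4] sub  r5, r1, #52 -> r5=0x32
body[5] sub  r0, r1, #26 -> r0=0x4c
body[6] add  r5, r2, r2 -> r5=0x6a
body[7] add  r0, r0, #24 -> r0=0x64
epilogue: pop r3=0xa7, sp=0xa5
epilogue: pop r0=0x8a, sp=0xa6
r0: callee-saved, written=True
r2: caller-saved, written=False
r5: caller-saved, written=True
r6: callee-saved, written=False

SURVIVE = r0,r2,r6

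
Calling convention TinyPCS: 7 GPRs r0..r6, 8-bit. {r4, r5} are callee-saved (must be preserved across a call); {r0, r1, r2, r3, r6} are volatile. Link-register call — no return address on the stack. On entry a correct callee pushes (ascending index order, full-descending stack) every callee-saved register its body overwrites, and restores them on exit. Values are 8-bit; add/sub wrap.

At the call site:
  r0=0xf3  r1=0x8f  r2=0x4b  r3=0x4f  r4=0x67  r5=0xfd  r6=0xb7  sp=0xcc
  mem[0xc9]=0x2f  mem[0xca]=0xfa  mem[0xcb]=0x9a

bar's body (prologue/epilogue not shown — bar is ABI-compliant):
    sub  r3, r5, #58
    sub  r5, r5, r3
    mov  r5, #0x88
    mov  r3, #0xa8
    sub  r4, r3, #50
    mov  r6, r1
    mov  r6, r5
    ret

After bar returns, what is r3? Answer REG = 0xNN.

REG = 0xa8

prologue: push r4 -> mem[0xcb]=0x67, sp=0xcb
prologue: push r5 -> mem[0xca]=0xfd, sp=0xca
body[0] sub  r3, r5, #58 -> r3=0xc3
body[1] sub  r5, r5, r3 -> r5=0x3a
body[2] mov  r5, #0x88 -> r5=0x88
body[3] mov  r3, #0xa8 -> r3=0xa8
body[4] sub  r4, r3, #50 -> r4=0x76
body[5] mov  r6, r1 -> r6=0x8f
body[6] mov  r6, r5 -> r6=0x88
epilogue: pop r5=0xfd, sp=0xcb
epilogue: pop r4=0x67, sp=0xcc
r3 is caller-saved -> body value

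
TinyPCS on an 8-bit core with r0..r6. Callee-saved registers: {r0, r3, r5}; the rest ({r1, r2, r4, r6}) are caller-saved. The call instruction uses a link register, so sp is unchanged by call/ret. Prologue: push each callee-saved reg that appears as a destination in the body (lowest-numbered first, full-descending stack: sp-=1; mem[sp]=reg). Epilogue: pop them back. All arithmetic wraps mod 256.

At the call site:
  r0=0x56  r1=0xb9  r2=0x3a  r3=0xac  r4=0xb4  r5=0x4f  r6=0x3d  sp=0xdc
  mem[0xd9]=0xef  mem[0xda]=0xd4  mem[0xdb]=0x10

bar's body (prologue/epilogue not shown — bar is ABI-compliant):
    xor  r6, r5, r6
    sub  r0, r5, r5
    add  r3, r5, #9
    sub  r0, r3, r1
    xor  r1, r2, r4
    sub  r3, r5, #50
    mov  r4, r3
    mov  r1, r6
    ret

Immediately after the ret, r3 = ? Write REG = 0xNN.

prologue: push r0 → mem[0xdb]=0x56, sp=0xdb
prologue: push r3 → mem[0xda]=0xac, sp=0xda
body[0] xor  r6, r5, r6 → r6=0x72
body[1] sub  r0, r5, r5 → r0=0x00
body[2] add  r3, r5, #9 → r3=0x58
body[3] sub  r0, r3, r1 → r0=0x9f
body[4] xor  r1, r2, r4 → r1=0x8e
body[5] sub  r3, r5, #50 → r3=0x1d
body[6] mov  r4, r3 → r4=0x1d
body[7] mov  r1, r6 → r1=0x72
epilogue: pop r3=0xac, sp=0xdb
epilogue: pop r0=0x56, sp=0xdc
r3 is callee-saved → restored

REG = 0xac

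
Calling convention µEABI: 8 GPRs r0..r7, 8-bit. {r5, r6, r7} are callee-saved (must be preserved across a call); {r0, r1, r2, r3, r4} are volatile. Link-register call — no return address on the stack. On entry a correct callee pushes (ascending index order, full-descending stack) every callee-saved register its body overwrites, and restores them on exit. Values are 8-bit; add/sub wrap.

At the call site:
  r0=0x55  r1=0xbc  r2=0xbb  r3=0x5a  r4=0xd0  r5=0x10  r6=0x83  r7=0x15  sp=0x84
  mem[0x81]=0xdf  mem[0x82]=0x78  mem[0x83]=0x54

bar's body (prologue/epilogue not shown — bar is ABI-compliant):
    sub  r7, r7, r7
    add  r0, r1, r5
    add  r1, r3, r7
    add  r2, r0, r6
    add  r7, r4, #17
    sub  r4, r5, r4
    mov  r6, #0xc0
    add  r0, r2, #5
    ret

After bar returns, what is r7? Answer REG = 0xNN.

REG = 0x15

prologue: push r6 -> mem[0x83]=0x83, sp=0x83
prologue: push r7 -> mem[0x82]=0x15, sp=0x82
body[0] sub  r7, r7, r7 -> r7=0x00
body[1] add  r0, r1, r5 -> r0=0xcc
body[2] add  r1, r3, r7 -> r1=0x5a
body[3] add  r2, r0, r6 -> r2=0x4f
body[4] add  r7, r4, #17 -> r7=0xe1
body[5] sub  r4, r5, r4 -> r4=0x40
body[6] mov  r6, #0xc0 -> r6=0xc0
body[7] add  r0, r2, #5 -> r0=0x54
epilogue: pop r7=0x15, sp=0x83
epilogue: pop r6=0x83, sp=0x84
r7 is callee-saved -> restored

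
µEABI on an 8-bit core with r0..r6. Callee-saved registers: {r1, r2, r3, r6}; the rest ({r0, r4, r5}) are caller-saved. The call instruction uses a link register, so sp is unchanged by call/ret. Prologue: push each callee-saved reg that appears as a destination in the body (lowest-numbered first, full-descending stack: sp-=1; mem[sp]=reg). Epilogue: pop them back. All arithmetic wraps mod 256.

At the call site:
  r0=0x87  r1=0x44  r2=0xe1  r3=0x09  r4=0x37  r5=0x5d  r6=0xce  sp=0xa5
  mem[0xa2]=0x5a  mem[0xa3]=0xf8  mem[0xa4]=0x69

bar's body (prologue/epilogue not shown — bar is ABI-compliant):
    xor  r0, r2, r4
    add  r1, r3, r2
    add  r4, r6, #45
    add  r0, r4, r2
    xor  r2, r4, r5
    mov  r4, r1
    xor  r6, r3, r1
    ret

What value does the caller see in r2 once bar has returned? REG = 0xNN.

prologue: push r1 -> mem[0xa4]=0x44, sp=0xa4
prologue: push r2 -> mem[0xa3]=0xe1, sp=0xa3
prologue: push r6 -> mem[0xa2]=0xce, sp=0xa2
body[0] xor  r0, r2, r4 -> r0=0xd6
body[1] add  r1, r3, r2 -> r1=0xea
body[2] add  r4, r6, #45 -> r4=0xfb
body[3] add  r0, r4, r2 -> r0=0xdc
body[4] xor  r2, r4, r5 -> r2=0xa6
body[5] mov  r4, r1 -> r4=0xea
body[6] xor  r6, r3, r1 -> r6=0xe3
epilogue: pop r6=0xce, sp=0xa3
epilogue: pop r2=0xe1, sp=0xa4
epilogue: pop r1=0x44, sp=0xa5
r2 is callee-saved -> restored

REG = 0xe1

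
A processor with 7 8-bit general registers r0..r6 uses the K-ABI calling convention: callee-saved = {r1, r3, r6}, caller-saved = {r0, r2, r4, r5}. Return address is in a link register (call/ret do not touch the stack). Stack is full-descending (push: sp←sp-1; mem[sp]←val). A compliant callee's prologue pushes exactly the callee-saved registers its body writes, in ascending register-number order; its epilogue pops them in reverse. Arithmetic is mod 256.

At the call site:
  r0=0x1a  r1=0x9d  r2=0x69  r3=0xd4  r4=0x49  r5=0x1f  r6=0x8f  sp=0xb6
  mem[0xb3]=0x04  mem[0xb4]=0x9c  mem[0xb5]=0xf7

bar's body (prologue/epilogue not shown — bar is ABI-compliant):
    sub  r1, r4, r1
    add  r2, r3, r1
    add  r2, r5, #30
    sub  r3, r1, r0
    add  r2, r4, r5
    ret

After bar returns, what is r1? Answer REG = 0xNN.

prologue: push r1 -> mem[0xb5]=0x9d, sp=0xb5
prologue: push r3 -> mem[0xb4]=0xd4, sp=0xb4
body[0] sub  r1, r4, r1 -> r1=0xac
body[1] add  r2, r3, r1 -> r2=0x80
body[2] add  r2, r5, #30 -> r2=0x3d
body[3] sub  r3, r1, r0 -> r3=0x92
body[4] add  r2, r4, r5 -> r2=0x68
epilogue: pop r3=0xd4, sp=0xb5
epilogue: pop r1=0x9d, sp=0xb6
r1 is callee-saved -> restored

REG = 0x9d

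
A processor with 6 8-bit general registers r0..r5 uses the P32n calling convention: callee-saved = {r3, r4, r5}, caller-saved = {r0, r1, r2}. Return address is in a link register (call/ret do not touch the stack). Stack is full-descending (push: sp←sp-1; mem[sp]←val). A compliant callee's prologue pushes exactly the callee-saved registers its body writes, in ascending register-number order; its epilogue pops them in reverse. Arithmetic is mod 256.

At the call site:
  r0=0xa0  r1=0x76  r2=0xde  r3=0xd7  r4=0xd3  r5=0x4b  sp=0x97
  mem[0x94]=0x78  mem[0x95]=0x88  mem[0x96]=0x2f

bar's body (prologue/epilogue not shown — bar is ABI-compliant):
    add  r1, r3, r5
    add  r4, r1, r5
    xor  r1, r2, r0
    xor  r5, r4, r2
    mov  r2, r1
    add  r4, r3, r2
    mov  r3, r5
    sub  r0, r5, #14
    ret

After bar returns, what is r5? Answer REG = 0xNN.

prologue: push r3 → mem[0x96]=0xd7, sp=0x96
prologue: push r4 → mem[0x95]=0xd3, sp=0x95
prologue: push r5 → mem[0x94]=0x4b, sp=0x94
body[0] add  r1, r3, r5 → r1=0x22
body[1] add  r4, r1, r5 → r4=0x6d
body[2] xor  r1, r2, r0 → r1=0x7e
body[3] xor  r5, r4, r2 → r5=0xb3
body[4] mov  r2, r1 → r2=0x7e
body[5] add  r4, r3, r2 → r4=0x55
body[6] mov  r3, r5 → r3=0xb3
body[7] sub  r0, r5, #14 → r0=0xa5
epilogue: pop r5=0x4b, sp=0x95
epilogue: pop r4=0xd3, sp=0x96
epilogue: pop r3=0xd7, sp=0x97
r5 is callee-saved → restored

REG = 0x4b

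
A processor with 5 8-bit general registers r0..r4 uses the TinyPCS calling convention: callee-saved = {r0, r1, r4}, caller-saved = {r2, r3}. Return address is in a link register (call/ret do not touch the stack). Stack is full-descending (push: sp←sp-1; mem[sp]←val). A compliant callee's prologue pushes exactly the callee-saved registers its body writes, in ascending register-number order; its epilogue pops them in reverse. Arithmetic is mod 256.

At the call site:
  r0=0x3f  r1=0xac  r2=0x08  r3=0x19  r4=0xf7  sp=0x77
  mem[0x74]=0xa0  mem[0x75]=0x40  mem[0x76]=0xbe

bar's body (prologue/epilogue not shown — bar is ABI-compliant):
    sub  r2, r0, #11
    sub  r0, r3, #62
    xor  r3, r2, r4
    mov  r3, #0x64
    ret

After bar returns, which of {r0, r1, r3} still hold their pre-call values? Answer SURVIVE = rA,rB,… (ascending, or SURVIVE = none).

prologue: push r0 → mem[0x76]=0x3f, sp=0x76
body[0] sub  r2, r0, #11 → r2=0x34
body[1] sub  r0, r3, #62 → r0=0xdb
body[2] xor  r3, r2, r4 → r3=0xc3
body[3] mov  r3, #0x64 → r3=0x64
epilogue: pop r0=0x3f, sp=0x77
r0: callee-saved, written=True
r1: callee-saved, written=False
r3: caller-saved, written=True

SURVIVE = r0,r1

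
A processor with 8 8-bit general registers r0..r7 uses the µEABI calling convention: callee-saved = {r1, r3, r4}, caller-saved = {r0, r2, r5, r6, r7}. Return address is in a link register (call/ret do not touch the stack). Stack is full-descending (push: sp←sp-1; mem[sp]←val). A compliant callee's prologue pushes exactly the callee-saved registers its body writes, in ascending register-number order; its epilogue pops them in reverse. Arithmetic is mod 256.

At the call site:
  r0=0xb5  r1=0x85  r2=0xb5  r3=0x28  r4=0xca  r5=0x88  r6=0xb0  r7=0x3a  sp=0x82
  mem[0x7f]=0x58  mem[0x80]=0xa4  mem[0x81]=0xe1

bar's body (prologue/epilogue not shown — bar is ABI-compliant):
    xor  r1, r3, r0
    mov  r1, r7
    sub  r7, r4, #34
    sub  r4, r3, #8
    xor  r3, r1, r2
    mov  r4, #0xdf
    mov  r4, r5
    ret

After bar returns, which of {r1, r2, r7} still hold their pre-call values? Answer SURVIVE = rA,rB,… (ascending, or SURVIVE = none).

SURVIVE = r1,r2

prologue: push r1 → mem[0x81]=0x85, sp=0x81
prologue: push r3 → mem[0x80]=0x28, sp=0x80
prologue: push r4 → mem[0x7f]=0xca, sp=0x7f
body[0] xor  r1, r3, r0 → r1=0x9d
body[1] mov  r1, r7 → r1=0x3a
body[2] sub  r7, r4, #34 → r7=0xa8
body[3] sub  r4, r3, #8 → r4=0x20
body[4] xor  r3, r1, r2 → r3=0x8f
body[5] mov  r4, #0xdf → r4=0xdf
body[6] mov  r4, r5 → r4=0x88
epilogue: pop r4=0xca, sp=0x80
epilogue: pop r3=0x28, sp=0x81
epilogue: pop r1=0x85, sp=0x82
r1: callee-saved, written=True
r2: caller-saved, written=False
r7: caller-saved, written=True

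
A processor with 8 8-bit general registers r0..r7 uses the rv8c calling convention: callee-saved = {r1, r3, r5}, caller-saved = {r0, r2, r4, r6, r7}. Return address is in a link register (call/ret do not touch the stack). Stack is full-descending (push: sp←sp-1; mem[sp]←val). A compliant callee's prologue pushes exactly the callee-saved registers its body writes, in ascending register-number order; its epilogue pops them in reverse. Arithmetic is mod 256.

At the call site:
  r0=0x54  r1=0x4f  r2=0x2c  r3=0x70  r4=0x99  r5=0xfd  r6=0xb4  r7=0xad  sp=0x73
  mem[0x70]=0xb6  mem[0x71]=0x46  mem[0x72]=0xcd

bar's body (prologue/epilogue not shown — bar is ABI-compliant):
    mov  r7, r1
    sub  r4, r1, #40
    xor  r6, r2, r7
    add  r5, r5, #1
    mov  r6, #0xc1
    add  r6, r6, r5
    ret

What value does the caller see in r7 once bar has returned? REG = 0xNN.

prologue: push r5 → mem[0x72]=0xfd, sp=0x72
body[0] mov  r7, r1 → r7=0x4f
body[1] sub  r4, r1, #40 → r4=0x27
body[2] xor  r6, r2, r7 → r6=0x63
body[3] add  r5, r5, #1 → r5=0xfe
body[4] mov  r6, #0xc1 → r6=0xc1
body[5] add  r6, r6, r5 → r6=0xbf
epilogue: pop r5=0xfd, sp=0x73
r7 is caller-saved → body value

REG = 0x4f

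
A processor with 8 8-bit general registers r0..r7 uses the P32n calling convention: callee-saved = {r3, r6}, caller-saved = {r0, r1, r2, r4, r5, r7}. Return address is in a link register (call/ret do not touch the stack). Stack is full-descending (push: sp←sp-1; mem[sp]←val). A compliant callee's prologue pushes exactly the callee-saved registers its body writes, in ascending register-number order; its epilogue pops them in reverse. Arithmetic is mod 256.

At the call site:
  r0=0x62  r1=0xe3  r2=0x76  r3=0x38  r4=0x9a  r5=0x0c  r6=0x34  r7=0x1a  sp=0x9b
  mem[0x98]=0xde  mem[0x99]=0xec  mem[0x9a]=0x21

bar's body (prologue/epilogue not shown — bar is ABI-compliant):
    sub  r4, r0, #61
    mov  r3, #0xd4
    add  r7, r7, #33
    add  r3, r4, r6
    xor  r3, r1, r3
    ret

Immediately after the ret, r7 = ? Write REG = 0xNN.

prologue: push r3 → mem[0x9a]=0x38, sp=0x9a
body[0] sub  r4, r0, #61 → r4=0x25
body[1] mov  r3, #0xd4 → r3=0xd4
body[2] add  r7, r7, #33 → r7=0x3b
body[3] add  r3, r4, r6 → r3=0x59
body[4] xor  r3, r1, r3 → r3=0xba
epilogue: pop r3=0x38, sp=0x9b
r7 is caller-saved → body value

REG = 0x3b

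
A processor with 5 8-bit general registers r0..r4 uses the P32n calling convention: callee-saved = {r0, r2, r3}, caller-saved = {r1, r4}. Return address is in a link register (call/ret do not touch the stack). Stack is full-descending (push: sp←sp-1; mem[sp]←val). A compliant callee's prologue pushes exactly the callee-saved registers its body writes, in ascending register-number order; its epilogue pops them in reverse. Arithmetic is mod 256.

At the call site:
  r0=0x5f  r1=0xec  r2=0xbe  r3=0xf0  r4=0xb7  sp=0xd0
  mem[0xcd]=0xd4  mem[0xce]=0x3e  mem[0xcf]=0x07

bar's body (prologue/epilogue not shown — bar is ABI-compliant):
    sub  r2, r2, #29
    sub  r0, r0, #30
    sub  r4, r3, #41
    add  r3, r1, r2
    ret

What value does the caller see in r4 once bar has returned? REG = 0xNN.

prologue: push r0 -> mem[0xcf]=0x5f, sp=0xcf
prologue: push r2 -> mem[0xce]=0xbe, sp=0xce
prologue: push r3 -> mem[0xcd]=0xf0, sp=0xcd
body[0] sub  r2, r2, #29 -> r2=0xa1
body[1] sub  r0, r0, #30 -> r0=0x41
body[2] sub  r4, r3, #41 -> r4=0xc7
body[3] add  r3, r1, r2 -> r3=0x8d
epilogue: pop r3=0xf0, sp=0xce
epilogue: pop r2=0xbe, sp=0xcf
epilogue: pop r0=0x5f, sp=0xd0
r4 is caller-saved -> body value

REG = 0xc7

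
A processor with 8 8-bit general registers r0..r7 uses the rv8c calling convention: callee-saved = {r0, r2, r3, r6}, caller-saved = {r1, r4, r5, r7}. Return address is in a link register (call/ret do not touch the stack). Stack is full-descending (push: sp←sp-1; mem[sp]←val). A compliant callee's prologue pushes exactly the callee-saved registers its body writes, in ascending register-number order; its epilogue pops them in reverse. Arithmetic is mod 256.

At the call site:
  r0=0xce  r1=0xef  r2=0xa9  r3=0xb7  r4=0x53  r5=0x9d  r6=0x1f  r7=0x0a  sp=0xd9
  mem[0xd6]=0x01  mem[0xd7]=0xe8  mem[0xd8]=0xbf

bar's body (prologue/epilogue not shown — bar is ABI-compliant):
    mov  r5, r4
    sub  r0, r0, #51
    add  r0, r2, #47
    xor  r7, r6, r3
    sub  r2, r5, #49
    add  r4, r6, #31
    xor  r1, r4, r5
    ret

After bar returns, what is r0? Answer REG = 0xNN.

prologue: push r0 → mem[0xd8]=0xce, sp=0xd8
prologue: push r2 → mem[0xd7]=0xa9, sp=0xd7
body[0] mov  r5, r4 → r5=0x53
body[1] sub  r0, r0, #51 → r0=0x9b
body[2] add  r0, r2, #47 → r0=0xd8
body[3] xor  r7, r6, r3 → r7=0xa8
body[4] sub  r2, r5, #49 → r2=0x22
body[5] add  r4, r6, #31 → r4=0x3e
body[6] xor  r1, r4, r5 → r1=0x6d
epilogue: pop r2=0xa9, sp=0xd8
epilogue: pop r0=0xce, sp=0xd9
r0 is callee-saved → restored

REG = 0xce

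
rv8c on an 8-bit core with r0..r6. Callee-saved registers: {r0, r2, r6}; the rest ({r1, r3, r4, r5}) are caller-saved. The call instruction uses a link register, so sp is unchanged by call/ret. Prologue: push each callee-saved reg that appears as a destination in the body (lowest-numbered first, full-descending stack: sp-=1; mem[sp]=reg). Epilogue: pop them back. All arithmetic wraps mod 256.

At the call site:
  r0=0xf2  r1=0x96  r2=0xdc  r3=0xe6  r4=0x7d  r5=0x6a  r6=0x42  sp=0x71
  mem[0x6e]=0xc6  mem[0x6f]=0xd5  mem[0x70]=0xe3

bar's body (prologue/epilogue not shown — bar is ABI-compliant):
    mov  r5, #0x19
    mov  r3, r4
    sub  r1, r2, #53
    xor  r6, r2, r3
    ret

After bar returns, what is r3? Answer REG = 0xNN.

prologue: push r6 → mem[0x70]=0x42, sp=0x70
body[0] mov  r5, #0x19 → r5=0x19
body[1] mov  r3, r4 → r3=0x7d
body[2] sub  r1, r2, #53 → r1=0xa7
body[3] xor  r6, r2, r3 → r6=0xa1
epilogue: pop r6=0x42, sp=0x71
r3 is caller-saved → body value

REG = 0x7d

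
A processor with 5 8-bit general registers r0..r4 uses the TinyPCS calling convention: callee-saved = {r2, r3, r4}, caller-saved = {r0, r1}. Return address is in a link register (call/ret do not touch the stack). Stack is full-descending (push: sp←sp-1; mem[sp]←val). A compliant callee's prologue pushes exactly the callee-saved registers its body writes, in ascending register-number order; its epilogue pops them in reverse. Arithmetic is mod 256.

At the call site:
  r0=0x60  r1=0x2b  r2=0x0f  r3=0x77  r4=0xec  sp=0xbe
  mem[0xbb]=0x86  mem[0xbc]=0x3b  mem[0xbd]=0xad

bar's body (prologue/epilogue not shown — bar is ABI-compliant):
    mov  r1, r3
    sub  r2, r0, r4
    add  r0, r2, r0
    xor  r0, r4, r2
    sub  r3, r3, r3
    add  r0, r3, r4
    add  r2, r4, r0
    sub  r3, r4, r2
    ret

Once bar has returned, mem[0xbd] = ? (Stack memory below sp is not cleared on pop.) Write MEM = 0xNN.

MEM = 0x0f

prologue: push r2 -> mem[0xbd]=0x0f, sp=0xbd
prologue: push r3 -> mem[0xbc]=0x77, sp=0xbc
body[0] mov  r1, r3 -> r1=0x77
body[1] sub  r2, r0, r4 -> r2=0x74
body[2] add  r0, r2, r0 -> r0=0xd4
body[3] xor  r0, r4, r2 -> r0=0x98
body[4] sub  r3, r3, r3 -> r3=0x00
body[5] add  r0, r3, r4 -> r0=0xec
body[6] add  r2, r4, r0 -> r2=0xd8
body[7] sub  r3, r4, r2 -> r3=0x14
epilogue: pop r3=0x77, sp=0xbd
epilogue: pop r2=0x0f, sp=0xbe
prologue pushed ['r2', 'r3'] at ['0xbd', '0xbc']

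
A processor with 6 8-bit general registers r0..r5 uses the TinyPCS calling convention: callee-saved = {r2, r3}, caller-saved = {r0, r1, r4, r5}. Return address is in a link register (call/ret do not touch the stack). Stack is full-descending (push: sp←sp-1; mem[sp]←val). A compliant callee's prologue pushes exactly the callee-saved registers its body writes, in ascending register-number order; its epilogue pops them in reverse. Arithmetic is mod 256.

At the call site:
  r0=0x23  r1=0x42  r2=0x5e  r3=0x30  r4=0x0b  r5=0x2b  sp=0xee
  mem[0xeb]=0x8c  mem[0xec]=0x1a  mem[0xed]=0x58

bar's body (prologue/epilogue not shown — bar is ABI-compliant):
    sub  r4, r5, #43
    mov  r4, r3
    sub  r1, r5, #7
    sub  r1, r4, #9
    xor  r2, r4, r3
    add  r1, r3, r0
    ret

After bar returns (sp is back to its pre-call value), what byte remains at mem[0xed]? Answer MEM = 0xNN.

prologue: push r2 -> mem[0xed]=0x5e, sp=0xed
body[0] sub  r4, r5, #43 -> r4=0x00
body[1] mov  r4, r3 -> r4=0x30
body[2] sub  r1, r5, #7 -> r1=0x24
body[3] sub  r1, r4, #9 -> r1=0x27
body[4] xor  r2, r4, r3 -> r2=0x00
body[5] add  r1, r3, r0 -> r1=0x53
epilogue: pop r2=0x5e, sp=0xee
prologue pushed ['r2'] at ['0xed']

MEM = 0x5e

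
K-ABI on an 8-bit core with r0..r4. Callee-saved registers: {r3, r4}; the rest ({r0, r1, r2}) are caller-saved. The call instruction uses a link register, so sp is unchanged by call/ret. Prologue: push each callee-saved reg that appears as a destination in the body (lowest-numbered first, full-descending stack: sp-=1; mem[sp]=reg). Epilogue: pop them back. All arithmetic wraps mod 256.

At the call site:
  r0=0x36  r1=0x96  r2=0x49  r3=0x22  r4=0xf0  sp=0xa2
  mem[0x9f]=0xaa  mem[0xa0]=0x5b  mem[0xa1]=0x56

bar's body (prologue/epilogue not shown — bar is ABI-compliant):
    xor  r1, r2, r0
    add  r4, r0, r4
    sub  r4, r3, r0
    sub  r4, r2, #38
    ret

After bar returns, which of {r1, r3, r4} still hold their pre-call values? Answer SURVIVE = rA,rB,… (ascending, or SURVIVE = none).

SURVIVE = r3,r4

prologue: push r4 → mem[0xa1]=0xf0, sp=0xa1
body[0] xor  r1, r2, r0 → r1=0x7f
body[1] add  r4, r0, r4 → r4=0x26
body[2] sub  r4, r3, r0 → r4=0xec
body[3] sub  r4, r2, #38 → r4=0x23
epilogue: pop r4=0xf0, sp=0xa2
r1: caller-saved, written=True
r3: callee-saved, written=False
r4: callee-saved, written=True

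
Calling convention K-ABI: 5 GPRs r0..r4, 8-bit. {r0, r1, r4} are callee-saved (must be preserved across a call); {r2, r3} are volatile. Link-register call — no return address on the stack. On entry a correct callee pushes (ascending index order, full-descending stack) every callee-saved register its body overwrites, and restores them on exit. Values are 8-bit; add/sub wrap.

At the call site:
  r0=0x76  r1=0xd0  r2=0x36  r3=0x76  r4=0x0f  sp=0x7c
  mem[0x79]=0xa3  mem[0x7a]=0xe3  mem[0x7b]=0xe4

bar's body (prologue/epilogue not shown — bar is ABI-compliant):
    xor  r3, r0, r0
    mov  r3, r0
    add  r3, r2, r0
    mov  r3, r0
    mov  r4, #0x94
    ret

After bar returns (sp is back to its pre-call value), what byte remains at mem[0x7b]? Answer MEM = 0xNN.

prologue: push r4 → mem[0x7b]=0x0f, sp=0x7b
body[0] xor  r3, r0, r0 → r3=0x00
body[1] mov  r3, r0 → r3=0x76
body[2] add  r3, r2, r0 → r3=0xac
body[3] mov  r3, r0 → r3=0x76
body[4] mov  r4, #0x94 → r4=0x94
epilogue: pop r4=0x0f, sp=0x7c
prologue pushed ['r4'] at ['0x7b']

MEM = 0x0f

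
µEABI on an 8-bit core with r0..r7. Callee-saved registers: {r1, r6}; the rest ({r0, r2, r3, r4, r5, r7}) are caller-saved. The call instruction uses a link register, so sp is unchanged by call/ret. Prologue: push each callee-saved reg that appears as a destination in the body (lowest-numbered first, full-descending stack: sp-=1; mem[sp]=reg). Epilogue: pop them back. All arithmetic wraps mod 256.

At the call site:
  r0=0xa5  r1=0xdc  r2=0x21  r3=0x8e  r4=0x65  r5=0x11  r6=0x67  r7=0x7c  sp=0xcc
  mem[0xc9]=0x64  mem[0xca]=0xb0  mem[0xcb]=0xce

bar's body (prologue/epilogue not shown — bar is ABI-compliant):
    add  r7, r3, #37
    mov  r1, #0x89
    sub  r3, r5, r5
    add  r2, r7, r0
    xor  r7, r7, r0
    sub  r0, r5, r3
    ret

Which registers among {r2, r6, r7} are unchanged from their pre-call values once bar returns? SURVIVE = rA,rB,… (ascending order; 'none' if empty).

prologue: push r1 → mem[0xcb]=0xdc, sp=0xcb
body[0] add  r7, r3, #37 → r7=0xb3
body[1] mov  r1, #0x89 → r1=0x89
body[2] sub  r3, r5, r5 → r3=0x00
body[3] add  r2, r7, r0 → r2=0x58
body[4] xor  r7, r7, r0 → r7=0x16
body[5] sub  r0, r5, r3 → r0=0x11
epilogue: pop r1=0xdc, sp=0xcc
r2: caller-saved, written=True
r6: callee-saved, written=False
r7: caller-saved, written=True

SURVIVE = r6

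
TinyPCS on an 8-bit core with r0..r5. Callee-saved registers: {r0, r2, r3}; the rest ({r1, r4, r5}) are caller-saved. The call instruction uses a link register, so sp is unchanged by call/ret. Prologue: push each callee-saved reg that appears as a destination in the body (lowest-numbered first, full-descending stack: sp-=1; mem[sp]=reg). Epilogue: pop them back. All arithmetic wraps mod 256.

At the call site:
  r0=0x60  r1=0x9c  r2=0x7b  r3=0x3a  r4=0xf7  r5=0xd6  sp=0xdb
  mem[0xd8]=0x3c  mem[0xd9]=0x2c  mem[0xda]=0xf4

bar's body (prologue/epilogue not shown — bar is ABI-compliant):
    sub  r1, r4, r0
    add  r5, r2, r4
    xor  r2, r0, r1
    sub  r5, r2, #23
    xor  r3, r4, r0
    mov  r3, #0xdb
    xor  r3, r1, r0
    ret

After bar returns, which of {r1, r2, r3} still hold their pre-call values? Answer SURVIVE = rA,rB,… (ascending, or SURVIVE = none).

SURVIVE = r2,r3

prologue: push r2 → mem[0xda]=0x7b, sp=0xda
prologue: push r3 → mem[0xd9]=0x3a, sp=0xd9
body[0] sub  r1, r4, r0 → r1=0x97
body[1] add  r5, r2, r4 → r5=0x72
body[2] xor  r2, r0, r1 → r2=0xf7
body[3] sub  r5, r2, #23 → r5=0xe0
body[4] xor  r3, r4, r0 → r3=0x97
body[5] mov  r3, #0xdb → r3=0xdb
body[6] xor  r3, r1, r0 → r3=0xf7
epilogue: pop r3=0x3a, sp=0xda
epilogue: pop r2=0x7b, sp=0xdb
r1: caller-saved, written=True
r2: callee-saved, written=True
r3: callee-saved, written=True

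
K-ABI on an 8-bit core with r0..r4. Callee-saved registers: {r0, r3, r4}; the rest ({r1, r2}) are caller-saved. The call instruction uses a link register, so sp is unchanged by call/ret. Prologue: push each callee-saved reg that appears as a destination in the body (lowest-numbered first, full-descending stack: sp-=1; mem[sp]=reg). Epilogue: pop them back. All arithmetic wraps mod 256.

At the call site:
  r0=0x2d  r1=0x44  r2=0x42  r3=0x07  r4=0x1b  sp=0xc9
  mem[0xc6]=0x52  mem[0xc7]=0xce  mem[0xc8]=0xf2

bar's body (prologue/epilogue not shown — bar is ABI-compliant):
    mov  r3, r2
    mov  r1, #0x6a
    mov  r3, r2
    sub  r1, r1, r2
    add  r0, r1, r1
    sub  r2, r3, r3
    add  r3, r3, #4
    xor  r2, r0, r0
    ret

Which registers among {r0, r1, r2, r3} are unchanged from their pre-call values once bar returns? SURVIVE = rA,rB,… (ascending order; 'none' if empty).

prologue: push r0 -> mem[0xc8]=0x2d, sp=0xc8
prologue: push r3 -> mem[0xc7]=0x07, sp=0xc7
body[0] mov  r3, r2 -> r3=0x42
body[1] mov  r1, #0x6a -> r1=0x6a
body[2] mov  r3, r2 -> r3=0x42
body[3] sub  r1, r1, r2 -> r1=0x28
body[4] add  r0, r1, r1 -> r0=0x50
body[5] sub  r2, r3, r3 -> r2=0x00
body[6] add  r3, r3, #4 -> r3=0x46
body[7] xor  r2, r0, r0 -> r2=0x00
epilogue: pop r3=0x07, sp=0xc8
epilogue: pop r0=0x2d, sp=0xc9
r0: callee-saved, written=True
r1: caller-saved, written=True
r2: caller-saved, written=True
r3: callee-saved, written=True

SURVIVE = r0,r3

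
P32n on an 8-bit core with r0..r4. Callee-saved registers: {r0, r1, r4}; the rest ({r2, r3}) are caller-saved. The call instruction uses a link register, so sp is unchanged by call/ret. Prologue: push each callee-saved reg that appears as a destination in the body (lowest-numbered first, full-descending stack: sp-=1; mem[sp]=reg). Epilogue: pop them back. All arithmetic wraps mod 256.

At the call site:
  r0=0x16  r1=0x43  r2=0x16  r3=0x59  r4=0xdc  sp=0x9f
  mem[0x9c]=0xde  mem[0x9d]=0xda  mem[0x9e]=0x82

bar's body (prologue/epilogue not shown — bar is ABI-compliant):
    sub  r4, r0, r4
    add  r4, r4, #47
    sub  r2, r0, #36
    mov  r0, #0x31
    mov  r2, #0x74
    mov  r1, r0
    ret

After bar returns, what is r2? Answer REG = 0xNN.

prologue: push r0 -> mem[0x9e]=0x16, sp=0x9e
prologue: push r1 -> mem[0x9d]=0x43, sp=0x9d
prologue: push r4 -> mem[0x9c]=0xdc, sp=0x9c
body[0] sub  r4, r0, r4 -> r4=0x3a
body[1] add  r4, r4, #47 -> r4=0x69
body[2] sub  r2, r0, #36 -> r2=0xf2
body[3] mov  r0, #0x31 -> r0=0x31
body[4] mov  r2, #0x74 -> r2=0x74
body[5] mov  r1, r0 -> r1=0x31
epilogue: pop r4=0xdc, sp=0x9d
epilogue: pop r1=0x43, sp=0x9e
epilogue: pop r0=0x16, sp=0x9f
r2 is caller-saved -> body value

REG = 0x74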